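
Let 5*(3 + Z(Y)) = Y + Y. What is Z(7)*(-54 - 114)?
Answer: 168/5 ≈ 33.600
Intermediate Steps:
Z(Y) = -3 + 2*Y/5 (Z(Y) = -3 + (Y + Y)/5 = -3 + (2*Y)/5 = -3 + 2*Y/5)
Z(7)*(-54 - 114) = (-3 + (⅖)*7)*(-54 - 114) = (-3 + 14/5)*(-168) = -⅕*(-168) = 168/5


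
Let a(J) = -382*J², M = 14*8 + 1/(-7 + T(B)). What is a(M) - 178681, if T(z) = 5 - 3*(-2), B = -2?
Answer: -39935239/8 ≈ -4.9919e+6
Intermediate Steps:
T(z) = 11 (T(z) = 5 + 6 = 11)
M = 449/4 (M = 14*8 + 1/(-7 + 11) = 112 + 1/4 = 112 + ¼ = 449/4 ≈ 112.25)
a(M) - 178681 = -382*(449/4)² - 178681 = -382*201601/16 - 178681 = -38505791/8 - 178681 = -39935239/8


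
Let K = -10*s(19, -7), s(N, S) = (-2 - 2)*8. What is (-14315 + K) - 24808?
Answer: -38803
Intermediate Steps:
s(N, S) = -32 (s(N, S) = -4*8 = -32)
K = 320 (K = -10*(-32) = 320)
(-14315 + K) - 24808 = (-14315 + 320) - 24808 = -13995 - 24808 = -38803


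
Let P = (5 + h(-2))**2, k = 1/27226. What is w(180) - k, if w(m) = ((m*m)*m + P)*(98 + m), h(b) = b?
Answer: 44141473015451/27226 ≈ 1.6213e+9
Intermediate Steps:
k = 1/27226 ≈ 3.6730e-5
P = 9 (P = (5 - 2)**2 = 3**2 = 9)
w(m) = (9 + m**3)*(98 + m) (w(m) = ((m*m)*m + 9)*(98 + m) = (m**2*m + 9)*(98 + m) = (m**3 + 9)*(98 + m) = (9 + m**3)*(98 + m))
w(180) - k = (882 + 180**4 + 9*180 + 98*180**3) - 1*1/27226 = (882 + 1049760000 + 1620 + 98*5832000) - 1/27226 = (882 + 1049760000 + 1620 + 571536000) - 1/27226 = 1621298502 - 1/27226 = 44141473015451/27226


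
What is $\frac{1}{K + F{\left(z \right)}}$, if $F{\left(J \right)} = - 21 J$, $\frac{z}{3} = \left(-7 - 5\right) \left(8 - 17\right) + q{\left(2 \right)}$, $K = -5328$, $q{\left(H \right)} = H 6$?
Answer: $- \frac{1}{12888} \approx -7.7592 \cdot 10^{-5}$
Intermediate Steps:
$q{\left(H \right)} = 6 H$
$z = 360$ ($z = 3 \left(\left(-7 - 5\right) \left(8 - 17\right) + 6 \cdot 2\right) = 3 \left(\left(-12\right) \left(-9\right) + 12\right) = 3 \left(108 + 12\right) = 3 \cdot 120 = 360$)
$\frac{1}{K + F{\left(z \right)}} = \frac{1}{-5328 - 7560} = \frac{1}{-12888} = - \frac{1}{12888}$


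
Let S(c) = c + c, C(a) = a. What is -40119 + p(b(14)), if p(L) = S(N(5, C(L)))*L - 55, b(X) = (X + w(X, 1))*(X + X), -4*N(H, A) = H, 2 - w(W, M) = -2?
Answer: -41434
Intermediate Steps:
w(W, M) = 4 (w(W, M) = 2 - 1*(-2) = 2 + 2 = 4)
N(H, A) = -H/4
S(c) = 2*c
b(X) = 2*X*(4 + X) (b(X) = (X + 4)*(X + X) = (4 + X)*(2*X) = 2*X*(4 + X))
p(L) = -55 - 5*L/2 (p(L) = (2*(-¼*5))*L - 55 = (2*(-5/4))*L - 55 = -5*L/2 - 55 = -55 - 5*L/2)
-40119 + p(b(14)) = -40119 + (-55 - 5*14*(4 + 14)) = -40119 + (-55 - 5*14*18) = -40119 + (-55 - 5/2*504) = -40119 + (-55 - 1260) = -40119 - 1315 = -41434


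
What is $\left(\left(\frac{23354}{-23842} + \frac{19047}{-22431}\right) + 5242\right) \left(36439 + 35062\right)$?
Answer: $\frac{33396247517306356}{89133317} \approx 3.7468 \cdot 10^{8}$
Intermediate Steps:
$\left(\left(\frac{23354}{-23842} + \frac{19047}{-22431}\right) + 5242\right) \left(36439 + 35062\right) = \left(\left(23354 \left(- \frac{1}{23842}\right) + 19047 \left(- \frac{1}{22431}\right)\right) + 5242\right) 71501 = \left(\left(- \frac{11677}{11921} - \frac{6349}{7477}\right) + 5242\right) 71501 = \left(- \frac{162995358}{89133317} + 5242\right) 71501 = \frac{467073852356}{89133317} \cdot 71501 = \frac{33396247517306356}{89133317}$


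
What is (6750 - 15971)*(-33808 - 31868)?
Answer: 605598396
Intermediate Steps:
(6750 - 15971)*(-33808 - 31868) = -9221*(-65676) = 605598396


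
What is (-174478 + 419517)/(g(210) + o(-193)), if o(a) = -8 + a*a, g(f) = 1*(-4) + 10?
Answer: 245039/37247 ≈ 6.5788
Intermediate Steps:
g(f) = 6 (g(f) = -4 + 10 = 6)
o(a) = -8 + a**2
(-174478 + 419517)/(g(210) + o(-193)) = (-174478 + 419517)/(6 + (-8 + (-193)**2)) = 245039/(6 + (-8 + 37249)) = 245039/(6 + 37241) = 245039/37247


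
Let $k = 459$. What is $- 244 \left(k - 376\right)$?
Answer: $-20252$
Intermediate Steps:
$- 244 \left(k - 376\right) = - 244 \left(459 - 376\right) = \left(-244\right) 83 = -20252$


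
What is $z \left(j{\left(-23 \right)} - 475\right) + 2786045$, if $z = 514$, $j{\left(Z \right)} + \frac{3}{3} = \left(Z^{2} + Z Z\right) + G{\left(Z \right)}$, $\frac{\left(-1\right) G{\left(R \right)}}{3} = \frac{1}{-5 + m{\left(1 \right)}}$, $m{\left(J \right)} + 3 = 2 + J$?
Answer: $\frac{15427507}{5} \approx 3.0855 \cdot 10^{6}$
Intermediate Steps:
$m{\left(J \right)} = -1 + J$ ($m{\left(J \right)} = -3 + \left(2 + J\right) = -1 + J$)
$G{\left(R \right)} = \frac{3}{5}$ ($G{\left(R \right)} = - \frac{3}{-5 + \left(-1 + 1\right)} = - \frac{3}{-5 + 0} = - \frac{3}{-5} = \left(-3\right) \left(- \frac{1}{5}\right) = \frac{3}{5}$)
$j{\left(Z \right)} = - \frac{2}{5} + 2 Z^{2}$ ($j{\left(Z \right)} = -1 + \left(\left(Z^{2} + Z Z\right) + \frac{3}{5}\right) = -1 + \left(\left(Z^{2} + Z^{2}\right) + \frac{3}{5}\right) = -1 + \left(2 Z^{2} + \frac{3}{5}\right) = -1 + \left(\frac{3}{5} + 2 Z^{2}\right) = - \frac{2}{5} + 2 Z^{2}$)
$z \left(j{\left(-23 \right)} - 475\right) + 2786045 = 514 \left(\left(- \frac{2}{5} + 2 \left(-23\right)^{2}\right) - 475\right) + 2786045 = 514 \left(\left(- \frac{2}{5} + 2 \cdot 529\right) - 475\right) + 2786045 = 514 \left(\left(- \frac{2}{5} + 1058\right) - 475\right) + 2786045 = 514 \left(\frac{5288}{5} - 475\right) + 2786045 = 514 \cdot \frac{2913}{5} + 2786045 = \frac{1497282}{5} + 2786045 = \frac{15427507}{5}$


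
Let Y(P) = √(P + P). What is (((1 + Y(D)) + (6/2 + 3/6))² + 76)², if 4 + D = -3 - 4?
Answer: 59697/16 + 2673*I*√22/2 ≈ 3731.1 + 6268.7*I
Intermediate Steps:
D = -11 (D = -4 + (-3 - 4) = -4 - 7 = -11)
Y(P) = √2*√P (Y(P) = √(2*P) = √2*√P)
(((1 + Y(D)) + (6/2 + 3/6))² + 76)² = (((1 + √2*√(-11)) + (6/2 + 3/6))² + 76)² = (((1 + √2*(I*√11)) + (6*(½) + 3*(⅙)))² + 76)² = (((1 + I*√22) + (3 + ½))² + 76)² = (((1 + I*√22) + 7/2)² + 76)² = ((9/2 + I*√22)² + 76)² = (76 + (9/2 + I*√22)²)²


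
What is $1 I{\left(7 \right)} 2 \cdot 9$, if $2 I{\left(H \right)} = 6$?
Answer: $54$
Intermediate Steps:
$I{\left(H \right)} = 3$ ($I{\left(H \right)} = \frac{1}{2} \cdot 6 = 3$)
$1 I{\left(7 \right)} 2 \cdot 9 = 1 \cdot 3 \cdot 2 \cdot 9 = 3 \cdot 18 = 54$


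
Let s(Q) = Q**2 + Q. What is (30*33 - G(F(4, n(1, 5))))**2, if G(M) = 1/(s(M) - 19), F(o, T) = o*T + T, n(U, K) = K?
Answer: 390236346721/398161 ≈ 9.8010e+5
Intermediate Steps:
F(o, T) = T + T*o (F(o, T) = T*o + T = T + T*o)
s(Q) = Q + Q**2
G(M) = 1/(-19 + M*(1 + M)) (G(M) = 1/(M*(1 + M) - 19) = 1/(-19 + M*(1 + M)))
(30*33 - G(F(4, n(1, 5))))**2 = (30*33 - 1/(-19 + (5*(1 + 4))*(1 + 5*(1 + 4))))**2 = (990 - 1/(-19 + (5*5)*(1 + 5*5)))**2 = (990 - 1/(-19 + 25*(1 + 25)))**2 = (990 - 1/(-19 + 25*26))**2 = (990 - 1/(-19 + 650))**2 = (990 - 1/631)**2 = (624689/631)**2 = 390236346721/398161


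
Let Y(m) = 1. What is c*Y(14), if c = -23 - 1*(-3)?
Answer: -20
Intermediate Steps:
c = -20 (c = -23 + 3 = -20)
c*Y(14) = -20*1 = -20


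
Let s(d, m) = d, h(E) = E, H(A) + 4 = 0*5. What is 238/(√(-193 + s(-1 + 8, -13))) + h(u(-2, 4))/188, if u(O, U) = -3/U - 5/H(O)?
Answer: 1/376 - 119*I*√186/93 ≈ 0.0026596 - 17.451*I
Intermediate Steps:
H(A) = -4 (H(A) = -4 + 0*5 = -4 + 0 = -4)
u(O, U) = 5/4 - 3/U (u(O, U) = -3/U - 5/(-4) = -3/U - 5*(-¼) = -3/U + 5/4 = 5/4 - 3/U)
238/(√(-193 + s(-1 + 8, -13))) + h(u(-2, 4))/188 = 238/(√(-193 + (-1 + 8))) + (5/4 - 3/4)/188 = 238/(√(-193 + 7)) + (5/4 - 3*¼)*(1/188) = 238/(√(-186)) + (5/4 - ¾)*(1/188) = 238/((I*√186)) + (½)*(1/188) = 238*(-I*√186/186) + 1/376 = -119*I*√186/93 + 1/376 = 1/376 - 119*I*√186/93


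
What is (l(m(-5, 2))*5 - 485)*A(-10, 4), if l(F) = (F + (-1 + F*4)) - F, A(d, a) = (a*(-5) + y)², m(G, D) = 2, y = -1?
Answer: -198450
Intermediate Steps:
A(d, a) = (-1 - 5*a)² (A(d, a) = (a*(-5) - 1)² = (-5*a - 1)² = (-1 - 5*a)²)
l(F) = -1 + 4*F (l(F) = (F + (-1 + 4*F)) - F = (-1 + 5*F) - F = -1 + 4*F)
(l(m(-5, 2))*5 - 485)*A(-10, 4) = ((-1 + 4*2)*5 - 485)*(1 + 5*4)² = ((-1 + 8)*5 - 485)*(1 + 20)² = (7*5 - 485)*21² = (35 - 485)*441 = -450*441 = -198450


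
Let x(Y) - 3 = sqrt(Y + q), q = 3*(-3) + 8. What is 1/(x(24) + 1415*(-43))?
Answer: -60842/3701748941 - sqrt(23)/3701748941 ≈ -1.6437e-5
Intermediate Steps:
q = -1 (q = -9 + 8 = -1)
x(Y) = 3 + sqrt(-1 + Y) (x(Y) = 3 + sqrt(Y - 1) = 3 + sqrt(-1 + Y))
1/(x(24) + 1415*(-43)) = 1/((3 + sqrt(-1 + 24)) + 1415*(-43)) = 1/((3 + sqrt(23)) - 60845) = 1/(-60842 + sqrt(23))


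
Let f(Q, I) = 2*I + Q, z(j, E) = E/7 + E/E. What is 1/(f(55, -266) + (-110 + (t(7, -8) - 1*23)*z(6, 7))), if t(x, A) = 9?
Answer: -1/615 ≈ -0.0016260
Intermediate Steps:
z(j, E) = 1 + E/7 (z(j, E) = E*(⅐) + 1 = E/7 + 1 = 1 + E/7)
f(Q, I) = Q + 2*I
1/(f(55, -266) + (-110 + (t(7, -8) - 1*23)*z(6, 7))) = 1/((55 + 2*(-266)) + (-110 + (9 - 1*23)*(1 + (⅐)*7))) = 1/((55 - 532) + (-110 + (9 - 23)*(1 + 1))) = 1/(-477 + (-110 - 14*2)) = 1/(-477 + (-110 - 28)) = 1/(-477 - 138) = 1/(-615) = -1/615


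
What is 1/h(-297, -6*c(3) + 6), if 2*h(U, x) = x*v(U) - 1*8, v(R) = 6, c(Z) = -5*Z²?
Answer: 1/824 ≈ 0.0012136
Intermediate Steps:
h(U, x) = -4 + 3*x (h(U, x) = (x*6 - 1*8)/2 = (6*x - 8)/2 = (-8 + 6*x)/2 = -4 + 3*x)
1/h(-297, -6*c(3) + 6) = 1/(-4 + 3*(-(-30)*3² + 6)) = 1/(-4 + 3*(-(-30)*9 + 6)) = 1/(-4 + 3*(-6*(-45) + 6)) = 1/(-4 + 3*(270 + 6)) = 1/(-4 + 3*276) = 1/(-4 + 828) = 1/824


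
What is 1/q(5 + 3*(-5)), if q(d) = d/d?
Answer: 1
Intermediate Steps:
q(d) = 1
1/q(5 + 3*(-5)) = 1/1 = 1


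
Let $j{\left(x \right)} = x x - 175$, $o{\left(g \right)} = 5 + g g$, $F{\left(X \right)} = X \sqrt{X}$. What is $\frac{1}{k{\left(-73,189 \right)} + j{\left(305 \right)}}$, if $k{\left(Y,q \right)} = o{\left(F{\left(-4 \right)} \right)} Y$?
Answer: $\frac{1}{97157} \approx 1.0293 \cdot 10^{-5}$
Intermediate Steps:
$F{\left(X \right)} = X^{\frac{3}{2}}$
$o{\left(g \right)} = 5 + g^{2}$
$k{\left(Y,q \right)} = - 59 Y$ ($k{\left(Y,q \right)} = \left(5 + \left(\left(-4\right)^{\frac{3}{2}}\right)^{2}\right) Y = \left(5 + \left(- 8 i\right)^{2}\right) Y = \left(5 - 64\right) Y = - 59 Y$)
$j{\left(x \right)} = -175 + x^{2}$ ($j{\left(x \right)} = x^{2} - 175 = -175 + x^{2}$)
$\frac{1}{k{\left(-73,189 \right)} + j{\left(305 \right)}} = \frac{1}{\left(-59\right) \left(-73\right) - \left(175 - 305^{2}\right)} = \frac{1}{4307 + \left(-175 + 93025\right)} = \frac{1}{4307 + 92850} = \frac{1}{97157}$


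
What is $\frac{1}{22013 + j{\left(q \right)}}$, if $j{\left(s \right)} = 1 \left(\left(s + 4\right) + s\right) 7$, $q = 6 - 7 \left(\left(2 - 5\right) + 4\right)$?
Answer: $\frac{1}{22027} \approx 4.5399 \cdot 10^{-5}$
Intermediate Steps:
$q = -1$ ($q = 6 - 7 \left(-3 + 4\right) = 6 - 7 = -1$)
$j{\left(s \right)} = 28 + 14 s$ ($j{\left(s \right)} = 1 \left(\left(4 + s\right) + s\right) 7 = 1 \left(4 + 2 s\right) 7 = \left(4 + 2 s\right) 7 = 28 + 14 s$)
$\frac{1}{22013 + j{\left(q \right)}} = \frac{1}{22013 + \left(28 + 14 \left(-1\right)\right)} = \frac{1}{22013 + \left(28 - 14\right)} = \frac{1}{22013 + 14} = \frac{1}{22027}$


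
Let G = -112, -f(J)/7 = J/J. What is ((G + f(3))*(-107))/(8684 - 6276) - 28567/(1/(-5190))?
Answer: 51002380939/344 ≈ 1.4826e+8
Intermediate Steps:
f(J) = -7 (f(J) = -7*J/J = -7*1 = -7)
((G + f(3))*(-107))/(8684 - 6276) - 28567/(1/(-5190)) = ((-112 - 7)*(-107))/(8684 - 6276) - 28567/(1/(-5190)) = -119*(-107)/2408 - 28567/(-1/5190) = 12733*(1/2408) - 28567*(-5190) = 1819/344 + 148262730 = 51002380939/344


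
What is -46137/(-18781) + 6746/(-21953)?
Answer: 126592705/58899899 ≈ 2.1493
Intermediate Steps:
-46137/(-18781) + 6746/(-21953) = -46137*(-1/18781) + 6746*(-1/21953) = 6591/2683 - 6746/21953 = 126592705/58899899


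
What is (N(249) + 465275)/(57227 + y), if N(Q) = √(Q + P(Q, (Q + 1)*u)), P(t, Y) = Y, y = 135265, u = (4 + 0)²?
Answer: 465275/192492 + √4249/192492 ≈ 2.4175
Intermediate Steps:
u = 16 (u = 4² = 16)
N(Q) = √(16 + 17*Q) (N(Q) = √(Q + (Q + 1)*16) = √(Q + (1 + Q)*16) = √(Q + (16 + 16*Q)) = √(16 + 17*Q))
(N(249) + 465275)/(57227 + y) = (√(16 + 17*249) + 465275)/(57227 + 135265) = (√(16 + 4233) + 465275)/192492 = (√4249 + 465275)*(1/192492) = (465275 + √4249)*(1/192492) = 465275/192492 + √4249/192492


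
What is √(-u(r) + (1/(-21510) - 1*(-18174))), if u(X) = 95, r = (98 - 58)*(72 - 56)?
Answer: √929421500710/7170 ≈ 134.46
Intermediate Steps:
r = 640 (r = 40*16 = 640)
√(-u(r) + (1/(-21510) - 1*(-18174))) = √(-1*95 + (1/(-21510) - 1*(-18174))) = √(-95 + (-1/21510 + 18174)) = √(-95 + 390922739/21510) = √(388879289/21510) = √929421500710/7170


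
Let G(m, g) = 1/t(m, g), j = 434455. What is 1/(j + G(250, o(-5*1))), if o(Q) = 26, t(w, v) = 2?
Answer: 2/868911 ≈ 2.3017e-6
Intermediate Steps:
G(m, g) = 1/2
1/(j + G(250, o(-5*1))) = 1/(434455 + 1/2) = 1/(868911/2) = 2/868911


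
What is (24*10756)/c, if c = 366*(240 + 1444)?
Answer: 10756/25681 ≈ 0.41883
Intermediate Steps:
c = 616344 (c = 366*1684 = 616344)
(24*10756)/c = (24*10756)/616344 = 258144*(1/616344) = 10756/25681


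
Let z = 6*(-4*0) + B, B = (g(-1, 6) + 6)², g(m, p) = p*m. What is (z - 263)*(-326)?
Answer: 85738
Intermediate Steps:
g(m, p) = m*p
B = 0 (B = (-1*6 + 6)² = (-6 + 6)² = 0² = 0)
z = 0 (z = 6*(-4*0) + 0 = 6*0 + 0 = 0 + 0 = 0)
(z - 263)*(-326) = (0 - 263)*(-326) = -263*(-326) = 85738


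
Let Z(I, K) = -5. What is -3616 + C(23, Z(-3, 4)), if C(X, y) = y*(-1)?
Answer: -3611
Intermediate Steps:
C(X, y) = -y
-3616 + C(23, Z(-3, 4)) = -3616 - 1*(-5) = -3616 + 5 = -3611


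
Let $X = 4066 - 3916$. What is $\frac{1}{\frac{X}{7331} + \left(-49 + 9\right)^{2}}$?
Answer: $\frac{7331}{11729750} \approx 0.00062499$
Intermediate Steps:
$X = 150$
$\frac{1}{\frac{X}{7331} + \left(-49 + 9\right)^{2}} = \frac{1}{\frac{150}{7331} + \left(-49 + 9\right)^{2}} = \frac{1}{150 \cdot \frac{1}{7331} + \left(-40\right)^{2}} = \frac{1}{\frac{150}{7331} + 1600} = \frac{1}{\frac{11729750}{7331}} = \frac{7331}{11729750}$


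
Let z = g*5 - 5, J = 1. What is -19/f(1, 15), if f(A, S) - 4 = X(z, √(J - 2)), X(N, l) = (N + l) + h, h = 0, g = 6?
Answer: -551/842 + 19*I/842 ≈ -0.65439 + 0.022565*I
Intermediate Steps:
z = 25 (z = 6*5 - 5 = 30 - 5 = 25)
X(N, l) = N + l (X(N, l) = (N + l) + 0 = N + l)
f(A, S) = 29 + I (f(A, S) = 4 + (25 + √(1 - 2)) = 4 + (25 + √(-1)) = 4 + (25 + I) = 29 + I)
-19/f(1, 15) = -19*(29 - I)/842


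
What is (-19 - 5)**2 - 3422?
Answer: -2846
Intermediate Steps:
(-19 - 5)**2 - 3422 = (-24)**2 - 3422 = 576 - 3422 = -2846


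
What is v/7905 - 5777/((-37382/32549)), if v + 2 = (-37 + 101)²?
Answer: 1486574246473/295504710 ≈ 5030.6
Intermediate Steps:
v = 4094 (v = -2 + (-37 + 101)² = -2 + 64² = -2 + 4096 = 4094)
v/7905 - 5777/((-37382/32549)) = 4094/7905 - 5777/((-37382/32549)) = 4094*(1/7905) - 5777/((-37382*1/32549)) = 4094/7905 - 5777/(-37382/32549) = 4094/7905 - 5777*(-32549/37382) = 4094/7905 + 188035573/37382 = 1486574246473/295504710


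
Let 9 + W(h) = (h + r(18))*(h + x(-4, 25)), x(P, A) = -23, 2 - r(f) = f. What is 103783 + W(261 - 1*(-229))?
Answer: 325132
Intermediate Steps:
r(f) = 2 - f
W(h) = -9 + (-23 + h)*(-16 + h) (W(h) = -9 + (h + (2 - 1*18))*(h - 23) = -9 + (h + (2 - 18))*(-23 + h) = -9 + (h - 16)*(-23 + h) = -9 + (-16 + h)*(-23 + h) = -9 + (-23 + h)*(-16 + h))
103783 + W(261 - 1*(-229)) = 103783 + (359 + (261 - 1*(-229))² - 39*(261 - 1*(-229))) = 103783 + (359 + (261 + 229)² - 39*(261 + 229)) = 103783 + (359 + 490² - 39*490) = 103783 + (359 + 240100 - 19110) = 103783 + 221349 = 325132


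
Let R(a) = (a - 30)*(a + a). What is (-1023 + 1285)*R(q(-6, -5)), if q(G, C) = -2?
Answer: 33536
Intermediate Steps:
R(a) = 2*a*(-30 + a) (R(a) = (-30 + a)*(2*a) = 2*a*(-30 + a))
(-1023 + 1285)*R(q(-6, -5)) = (-1023 + 1285)*(2*(-2)*(-30 - 2)) = 262*(2*(-2)*(-32)) = 262*128 = 33536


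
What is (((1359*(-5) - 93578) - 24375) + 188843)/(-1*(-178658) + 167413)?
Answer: 21365/115357 ≈ 0.18521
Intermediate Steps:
(((1359*(-5) - 93578) - 24375) + 188843)/(-1*(-178658) + 167413) = (((-6795 - 93578) - 24375) + 188843)/(178658 + 167413) = ((-100373 - 24375) + 188843)/346071 = (-124748 + 188843)*(1/346071) = 64095*(1/346071) = 21365/115357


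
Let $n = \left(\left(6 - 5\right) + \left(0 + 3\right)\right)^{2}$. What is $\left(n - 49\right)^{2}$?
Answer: $1089$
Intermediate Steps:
$n = 16$ ($n = \left(\left(6 - 5\right) + 3\right)^{2} = \left(1 + 3\right)^{2} = 4^{2} = 16$)
$\left(n - 49\right)^{2} = \left(16 - 49\right)^{2} = \left(-33\right)^{2} = 1089$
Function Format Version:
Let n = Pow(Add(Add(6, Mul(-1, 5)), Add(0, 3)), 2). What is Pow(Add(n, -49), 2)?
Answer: 1089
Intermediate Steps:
n = 16 (n = Pow(Add(Add(6, -5), 3), 2) = Pow(Add(1, 3), 2) = Pow(4, 2) = 16)
Pow(Add(n, -49), 2) = Pow(Add(16, -49), 2) = Pow(-33, 2) = 1089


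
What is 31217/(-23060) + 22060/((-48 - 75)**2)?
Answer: 36421607/348874740 ≈ 0.10440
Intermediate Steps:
31217/(-23060) + 22060/((-48 - 75)**2) = 31217*(-1/23060) + 22060/((-123)**2) = -31217/23060 + 22060/15129 = 36421607/348874740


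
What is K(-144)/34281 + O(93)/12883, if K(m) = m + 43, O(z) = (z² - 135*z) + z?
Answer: -10154972/33972471 ≈ -0.29892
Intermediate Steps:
O(z) = z² - 134*z
K(m) = 43 + m
K(-144)/34281 + O(93)/12883 = (43 - 144)/34281 + (93*(-134 + 93))/12883 = -101*1/34281 + (93*(-41))*(1/12883) = -101/34281 - 3813*1/12883 = -101/34281 - 3813/12883 = -10154972/33972471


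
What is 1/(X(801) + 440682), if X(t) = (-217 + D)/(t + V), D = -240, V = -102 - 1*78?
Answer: 621/273663065 ≈ 2.2692e-6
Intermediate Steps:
V = -180 (V = -102 - 78 = -180)
X(t) = -457/(-180 + t) (X(t) = (-217 - 240)/(t - 180) = -457/(-180 + t))
1/(X(801) + 440682) = 1/(-457/(-180 + 801) + 440682) = 1/(-457/621 + 440682) = 1/(273663065/621) = 621/273663065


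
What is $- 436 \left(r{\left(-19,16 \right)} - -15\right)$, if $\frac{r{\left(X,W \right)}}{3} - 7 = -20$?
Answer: $10464$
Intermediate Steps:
$r{\left(X,W \right)} = -39$ ($r{\left(X,W \right)} = 21 + 3 \left(-20\right) = 21 - 60 = -39$)
$- 436 \left(r{\left(-19,16 \right)} - -15\right) = - 436 \left(-39 - -15\right) = - 436 \left(-39 + 15\right) = \left(-436\right) \left(-24\right) = 10464$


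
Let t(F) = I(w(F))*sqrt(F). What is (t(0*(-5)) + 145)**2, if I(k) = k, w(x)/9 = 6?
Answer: 21025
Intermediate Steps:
w(x) = 54 (w(x) = 9*6 = 54)
t(F) = 54*sqrt(F)
(t(0*(-5)) + 145)**2 = (54*sqrt(0*(-5)) + 145)**2 = (54*sqrt(0) + 145)**2 = (54*0 + 145)**2 = (0 + 145)**2 = 145**2 = 21025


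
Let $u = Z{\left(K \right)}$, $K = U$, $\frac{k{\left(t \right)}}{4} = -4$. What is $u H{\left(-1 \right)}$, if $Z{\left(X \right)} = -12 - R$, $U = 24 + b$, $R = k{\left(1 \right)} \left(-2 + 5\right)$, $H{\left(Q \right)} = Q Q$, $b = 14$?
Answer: $36$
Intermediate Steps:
$k{\left(t \right)} = -16$ ($k{\left(t \right)} = 4 \left(-4\right) = -16$)
$H{\left(Q \right)} = Q^{2}$
$R = -48$ ($R = - 16 \left(-2 + 5\right) = \left(-16\right) 3 = -48$)
$U = 38$ ($U = 24 + 14 = 38$)
$K = 38$
$Z{\left(X \right)} = 36$ ($Z{\left(X \right)} = -12 - -48 = -12 + 48 = 36$)
$u = 36$
$u H{\left(-1 \right)} = 36 \left(-1\right)^{2} = 36 \cdot 1 = 36$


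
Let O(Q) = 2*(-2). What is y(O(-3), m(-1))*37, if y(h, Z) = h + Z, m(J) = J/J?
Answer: -111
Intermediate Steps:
O(Q) = -4
m(J) = 1
y(h, Z) = Z + h
y(O(-3), m(-1))*37 = (1 - 4)*37 = -3*37 = -111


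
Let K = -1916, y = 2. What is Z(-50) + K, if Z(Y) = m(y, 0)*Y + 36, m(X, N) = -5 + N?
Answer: -1630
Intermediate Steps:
Z(Y) = 36 - 5*Y (Z(Y) = (-5 + 0)*Y + 36 = -5*Y + 36 = 36 - 5*Y)
Z(-50) + K = (36 - 5*(-50)) - 1916 = (36 + 250) - 1916 = 286 - 1916 = -1630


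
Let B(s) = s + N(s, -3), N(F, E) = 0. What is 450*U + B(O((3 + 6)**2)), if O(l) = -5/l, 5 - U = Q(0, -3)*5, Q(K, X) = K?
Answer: 182245/81 ≈ 2249.9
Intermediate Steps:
U = 5 (U = 5 - 0*5 = 5 - 1*0 = 5 + 0 = 5)
B(s) = s (B(s) = s + 0 = s)
450*U + B(O((3 + 6)**2)) = 450*5 - 5/(3 + 6)**2 = 2250 - 5/(9**2) = 2250 - 5/81 = 182245/81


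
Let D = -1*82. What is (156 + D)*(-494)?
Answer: -36556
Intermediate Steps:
D = -82
(156 + D)*(-494) = (156 - 82)*(-494) = 74*(-494) = -36556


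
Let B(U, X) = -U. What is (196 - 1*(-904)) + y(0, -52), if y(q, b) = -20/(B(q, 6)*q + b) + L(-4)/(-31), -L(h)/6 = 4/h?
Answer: 443377/403 ≈ 1100.2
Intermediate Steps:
L(h) = -24/h
y(q, b) = -6/31 - 20/(b - q**2) (y(q, b) = -20/((-q)*q + b) - 24/(-4)/(-31) = -20/(-q**2 + b) - 24*(-1/4)*(-1/31) = -20/(b - q**2) + 6*(-1/31) = -20/(b - q**2) - 6/31 = -6/31 - 20/(b - q**2))
(196 - 1*(-904)) + y(0, -52) = (196 - 1*(-904)) + 2*(-310 - 3*(-52) + 3*0**2)/(31*(-52 - 1*0**2)) = (196 + 904) + 2*(-310 + 156 + 3*0)/(31*(-52 - 1*0)) = 1100 + 2*(-310 + 156 + 0)/(31*(-52 + 0)) = 1100 + (2/31)*(-154)/(-52) = 1100 + (2/31)*(-1/52)*(-154) = 1100 + 77/403 = 443377/403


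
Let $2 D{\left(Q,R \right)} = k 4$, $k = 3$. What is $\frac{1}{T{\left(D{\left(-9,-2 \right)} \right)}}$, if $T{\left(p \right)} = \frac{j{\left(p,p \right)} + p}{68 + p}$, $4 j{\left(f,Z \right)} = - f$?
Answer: $\frac{148}{9} \approx 16.444$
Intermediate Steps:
$j{\left(f,Z \right)} = - \frac{f}{4}$ ($j{\left(f,Z \right)} = \frac{\left(-1\right) f}{4} = - \frac{f}{4}$)
$D{\left(Q,R \right)} = 6$ ($D{\left(Q,R \right)} = \frac{3 \cdot 4}{2} = \frac{1}{2} \cdot 12 = 6$)
$T{\left(p \right)} = \frac{3 p}{4 \left(68 + p\right)}$ ($T{\left(p \right)} = \frac{- \frac{p}{4} + p}{68 + p} = \frac{\frac{3}{4} p}{68 + p} = \frac{3 p}{4 \left(68 + p\right)}$)
$\frac{1}{T{\left(D{\left(-9,-2 \right)} \right)}} = \frac{1}{\frac{3}{4} \cdot 6 \frac{1}{68 + 6}} = \frac{1}{\frac{3}{4} \cdot 6 \cdot \frac{1}{74}} = \frac{1}{\frac{9}{148}} = \frac{148}{9}$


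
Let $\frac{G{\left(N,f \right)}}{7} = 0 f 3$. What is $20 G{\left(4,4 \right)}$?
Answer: $0$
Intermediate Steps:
$G{\left(N,f \right)} = 0$ ($G{\left(N,f \right)} = 7 \cdot 0 f 3 = 7 \cdot 0 \cdot 3 = 7 \cdot 0 = 0$)
$20 G{\left(4,4 \right)} = 20 \cdot 0 = 0$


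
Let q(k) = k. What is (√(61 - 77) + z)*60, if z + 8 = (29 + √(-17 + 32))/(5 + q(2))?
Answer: -1620/7 + 240*I + 60*√15/7 ≈ -198.23 + 240.0*I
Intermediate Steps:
z = -27/7 + √15/7 (z = -8 + (29 + √(-17 + 32))/(5 + 2) = -8 + (29 + √15)/7 = -8 + (29 + √15)*(⅐) = -8 + (29/7 + √15/7) = -27/7 + √15/7 ≈ -3.3039)
(√(61 - 77) + z)*60 = (√(61 - 77) + (-27/7 + √15/7))*60 = (√(-16) + (-27/7 + √15/7))*60 = (4*I + (-27/7 + √15/7))*60 = (-27/7 + 4*I + √15/7)*60 = -1620/7 + 240*I + 60*√15/7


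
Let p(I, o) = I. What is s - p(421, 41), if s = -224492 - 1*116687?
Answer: -341600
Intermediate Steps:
s = -341179 (s = -224492 - 116687 = -341179)
s - p(421, 41) = -341179 - 1*421 = -341179 - 421 = -341600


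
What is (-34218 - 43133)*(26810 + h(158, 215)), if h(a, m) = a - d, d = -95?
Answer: -2093350113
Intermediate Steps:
h(a, m) = 95 + a (h(a, m) = a - 1*(-95) = a + 95 = 95 + a)
(-34218 - 43133)*(26810 + h(158, 215)) = (-34218 - 43133)*(26810 + (95 + 158)) = -77351*(26810 + 253) = -77351*27063 = -2093350113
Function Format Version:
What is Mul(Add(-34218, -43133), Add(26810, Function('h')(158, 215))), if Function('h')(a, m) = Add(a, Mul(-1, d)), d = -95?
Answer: -2093350113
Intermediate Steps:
Function('h')(a, m) = Add(95, a) (Function('h')(a, m) = Add(a, Mul(-1, -95)) = Add(a, 95) = Add(95, a))
Mul(Add(-34218, -43133), Add(26810, Function('h')(158, 215))) = Mul(Add(-34218, -43133), Add(26810, Add(95, 158))) = Mul(-77351, Add(26810, 253)) = Mul(-77351, 27063) = -2093350113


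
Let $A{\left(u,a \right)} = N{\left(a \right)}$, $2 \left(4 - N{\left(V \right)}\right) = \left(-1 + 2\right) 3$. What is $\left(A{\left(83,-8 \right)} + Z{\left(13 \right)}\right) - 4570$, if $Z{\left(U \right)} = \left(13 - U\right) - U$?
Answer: $- \frac{9161}{2} \approx -4580.5$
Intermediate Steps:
$N{\left(V \right)} = \frac{5}{2}$ ($N{\left(V \right)} = 4 - \frac{\left(-1 + 2\right) 3}{2} = 4 - \frac{1 \cdot 3}{2} = 4 - \frac{3}{2} = \frac{5}{2}$)
$A{\left(u,a \right)} = \frac{5}{2}$
$Z{\left(U \right)} = 13 - 2 U$
$\left(A{\left(83,-8 \right)} + Z{\left(13 \right)}\right) - 4570 = \left(\frac{5}{2} + \left(13 - 26\right)\right) - 4570 = \left(\frac{5}{2} - 13\right) - 4570 = - \frac{21}{2} - 4570 = - \frac{9161}{2}$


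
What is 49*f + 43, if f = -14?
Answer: -643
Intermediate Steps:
49*f + 43 = 49*(-14) + 43 = -686 + 43 = -643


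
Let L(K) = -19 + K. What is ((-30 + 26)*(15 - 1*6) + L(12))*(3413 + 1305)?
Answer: -202874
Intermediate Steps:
((-30 + 26)*(15 - 1*6) + L(12))*(3413 + 1305) = ((-30 + 26)*(15 - 1*6) + (-19 + 12))*(3413 + 1305) = (-4*(15 - 6) - 7)*4718 = (-4*9 - 7)*4718 = (-36 - 7)*4718 = -43*4718 = -202874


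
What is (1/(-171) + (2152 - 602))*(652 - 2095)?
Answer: -127488569/57 ≈ -2.2366e+6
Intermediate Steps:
(1/(-171) + (2152 - 602))*(652 - 2095) = (-1/171 + 1550)*(-1443) = (265049/171)*(-1443) = -127488569/57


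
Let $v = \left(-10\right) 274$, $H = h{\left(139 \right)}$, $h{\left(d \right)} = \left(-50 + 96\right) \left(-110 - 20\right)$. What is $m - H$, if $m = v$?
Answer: $3240$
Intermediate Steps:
$h{\left(d \right)} = -5980$ ($h{\left(d \right)} = 46 \left(-130\right) = -5980$)
$H = -5980$
$v = -2740$
$m = -2740$
$m - H = -2740 - -5980 = -2740 + 5980 = 3240$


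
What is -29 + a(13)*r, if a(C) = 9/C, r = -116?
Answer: -1421/13 ≈ -109.31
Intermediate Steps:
-29 + a(13)*r = -29 + (9/13)*(-116) = -29 - 1044/13 = -1421/13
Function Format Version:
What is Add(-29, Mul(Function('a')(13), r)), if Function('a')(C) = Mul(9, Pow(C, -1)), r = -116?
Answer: Rational(-1421, 13) ≈ -109.31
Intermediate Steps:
Add(-29, Mul(Function('a')(13), r)) = Add(-29, Mul(Mul(9, Pow(13, -1)), -116)) = Add(-29, Mul(Mul(9, Rational(1, 13)), -116)) = Add(-29, Mul(Rational(9, 13), -116)) = Add(-29, Rational(-1044, 13)) = Rational(-1421, 13)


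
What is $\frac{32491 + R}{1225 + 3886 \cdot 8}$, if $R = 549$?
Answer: $\frac{33040}{32313} \approx 1.0225$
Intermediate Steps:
$\frac{32491 + R}{1225 + 3886 \cdot 8} = \frac{32491 + 549}{1225 + 3886 \cdot 8} = \frac{33040}{1225 + 31088} = \frac{33040}{32313}$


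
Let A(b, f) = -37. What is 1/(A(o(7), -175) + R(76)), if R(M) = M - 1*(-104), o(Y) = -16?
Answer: 1/143 ≈ 0.0069930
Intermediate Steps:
R(M) = 104 + M (R(M) = M + 104 = 104 + M)
1/(A(o(7), -175) + R(76)) = 1/(-37 + (104 + 76)) = 1/(-37 + 180) = 1/143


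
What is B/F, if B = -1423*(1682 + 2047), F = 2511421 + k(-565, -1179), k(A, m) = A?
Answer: -1768789/836952 ≈ -2.1134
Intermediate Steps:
F = 2510856 (F = 2511421 - 565 = 2510856)
B = -5306367 (B = -1423*3729 = -5306367)
B/F = -5306367/2510856 = -5306367*1/2510856 = -1768789/836952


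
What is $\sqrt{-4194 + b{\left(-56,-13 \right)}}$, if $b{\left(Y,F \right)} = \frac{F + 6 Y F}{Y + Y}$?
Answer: $\frac{i \sqrt{3318581}}{28} \approx 65.061 i$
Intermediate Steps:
$b{\left(Y,F \right)} = \frac{F + 6 F Y}{2 Y}$
$\sqrt{-4194 + b{\left(-56,-13 \right)}} = \sqrt{-4194 + \left(3 \left(-13\right) + \frac{1}{2} \left(-13\right) \frac{1}{-56}\right)} = \sqrt{-4194 - \left(39 + \frac{13}{2} \left(- \frac{1}{56}\right)\right)} = \sqrt{-4194 + \left(-39 + \frac{13}{112}\right)} = \sqrt{-4194 - \frac{4355}{112}} = \sqrt{- \frac{474083}{112}} = \frac{i \sqrt{3318581}}{28}$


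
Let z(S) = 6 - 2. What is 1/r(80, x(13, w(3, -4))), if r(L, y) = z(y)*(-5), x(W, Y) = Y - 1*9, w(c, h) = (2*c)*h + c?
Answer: -1/20 ≈ -0.050000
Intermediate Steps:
w(c, h) = c + 2*c*h (w(c, h) = 2*c*h + c = c + 2*c*h)
z(S) = 4
x(W, Y) = -9 + Y (x(W, Y) = Y - 9 = -9 + Y)
r(L, y) = -20 (r(L, y) = 4*(-5) = -20)
1/r(80, x(13, w(3, -4))) = 1/(-20) = -1/20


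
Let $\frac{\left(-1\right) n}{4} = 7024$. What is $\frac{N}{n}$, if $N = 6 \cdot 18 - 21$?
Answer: $- \frac{87}{28096} \approx -0.0030965$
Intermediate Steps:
$n = -28096$ ($n = \left(-4\right) 7024 = -28096$)
$N = 87$ ($N = 108 - 21 = 87$)
$\frac{N}{n} = \frac{87}{-28096} = 87 \left(- \frac{1}{28096}\right) = - \frac{87}{28096}$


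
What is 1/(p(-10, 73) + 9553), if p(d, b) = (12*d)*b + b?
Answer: 1/866 ≈ 0.0011547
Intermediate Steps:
p(d, b) = b + 12*b*d (p(d, b) = 12*b*d + b = b + 12*b*d)
1/(p(-10, 73) + 9553) = 1/(73*(1 + 12*(-10)) + 9553) = 1/(73*(1 - 120) + 9553) = 1/(73*(-119) + 9553) = 1/(-8687 + 9553) = 1/866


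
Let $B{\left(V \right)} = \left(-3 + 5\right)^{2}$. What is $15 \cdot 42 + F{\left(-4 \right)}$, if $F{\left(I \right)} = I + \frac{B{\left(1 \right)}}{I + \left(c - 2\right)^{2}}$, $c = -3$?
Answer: $\frac{13150}{21} \approx 626.19$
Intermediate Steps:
$B{\left(V \right)} = 4$ ($B{\left(V \right)} = 2^{2} = 4$)
$F{\left(I \right)} = I + \frac{4}{25 + I}$ ($F{\left(I \right)} = I + \frac{4}{I + \left(-3 - 2\right)^{2}} = I + \frac{4}{I + \left(-5\right)^{2}} = I + \frac{4}{I + 25} = I + \frac{4}{25 + I}$)
$15 \cdot 42 + F{\left(-4 \right)} = 15 \cdot 42 + \frac{4 + \left(-4\right)^{2} + 25 \left(-4\right)}{25 - 4} = 630 + \frac{4 + 16 - 100}{21} = 630 + \frac{1}{21} \left(-80\right) = 630 - \frac{80}{21} = \frac{13150}{21}$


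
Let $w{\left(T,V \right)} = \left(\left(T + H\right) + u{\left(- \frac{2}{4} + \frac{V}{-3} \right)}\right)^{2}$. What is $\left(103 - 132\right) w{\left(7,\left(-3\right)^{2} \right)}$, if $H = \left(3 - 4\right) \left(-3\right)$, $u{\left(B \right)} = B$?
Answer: $- \frac{4901}{4} \approx -1225.3$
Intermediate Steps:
$H = 3$ ($H = \left(-1\right) \left(-3\right) = 3$)
$w{\left(T,V \right)} = \left(\frac{5}{2} + T - \frac{V}{3}\right)^{2}$ ($w{\left(T,V \right)} = \left(\left(T + 3\right) + \left(- \frac{2}{4} + \frac{V}{-3}\right)\right)^{2} = \left(\left(3 + T\right) + \left(\left(-2\right) \frac{1}{4} + V \left(- \frac{1}{3}\right)\right)\right)^{2} = \left(\left(3 + T\right) - \left(\frac{1}{2} + \frac{V}{3}\right)\right)^{2} = \left(\frac{5}{2} + T - \frac{V}{3}\right)^{2}$)
$\left(103 - 132\right) w{\left(7,\left(-3\right)^{2} \right)} = \left(103 - 132\right) \frac{\left(15 - 2 \left(-3\right)^{2} + 6 \cdot 7\right)^{2}}{36} = - 29 \frac{\left(15 - 18 + 42\right)^{2}}{36} = - 29 \frac{39^{2}}{36} = - 29 \cdot \frac{1}{36} \cdot 1521 = \left(-29\right) \frac{169}{4} = - \frac{4901}{4}$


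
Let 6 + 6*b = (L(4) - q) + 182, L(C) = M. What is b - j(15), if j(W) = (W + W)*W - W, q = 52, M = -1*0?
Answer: -1243/3 ≈ -414.33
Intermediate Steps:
M = 0
L(C) = 0
j(W) = -W + 2*W² (j(W) = (2*W)*W - W = 2*W² - W = -W + 2*W²)
b = 62/3 (b = -1 + ((0 - 1*52) + 182)/6 = -1 + ((0 - 52) + 182)/6 = -1 + (-52 + 182)/6 = -1 + (⅙)*130 = -1 + 65/3 = 62/3 ≈ 20.667)
b - j(15) = 62/3 - 15*(-1 + 2*15) = 62/3 - 15*(-1 + 30) = 62/3 - 15*29 = 62/3 - 1*435 = 62/3 - 435 = -1243/3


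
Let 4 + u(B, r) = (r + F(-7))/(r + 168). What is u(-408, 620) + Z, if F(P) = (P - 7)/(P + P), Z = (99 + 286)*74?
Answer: 22447589/788 ≈ 28487.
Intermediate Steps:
Z = 28490 (Z = 385*74 = 28490)
F(P) = (-7 + P)/(2*P) (F(P) = (-7 + P)/((2*P)) = (-7 + P)*(1/(2*P)) = (-7 + P)/(2*P))
u(B, r) = -4 + (1 + r)/(168 + r) (u(B, r) = -4 + (r + (½)*(-7 - 7)/(-7))/(r + 168) = -4 + (r + (½)*(-⅐)*(-14))/(168 + r) = -4 + (r + 1)/(168 + r) = -4 + (1 + r)/(168 + r))
u(-408, 620) + Z = (-671 - 3*620)/(168 + 620) + 28490 = (-671 - 1860)/788 + 28490 = (1/788)*(-2531) + 28490 = -2531/788 + 28490 = 22447589/788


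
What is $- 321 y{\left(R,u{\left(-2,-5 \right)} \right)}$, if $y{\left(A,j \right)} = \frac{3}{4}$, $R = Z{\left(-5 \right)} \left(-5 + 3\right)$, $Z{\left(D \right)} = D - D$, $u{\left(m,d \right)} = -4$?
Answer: $- \frac{963}{4} \approx -240.75$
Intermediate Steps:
$Z{\left(D \right)} = 0$
$R = 0$ ($R = 0 \left(-5 + 3\right) = 0 \left(-2\right) = 0$)
$y{\left(A,j \right)} = \frac{3}{4}$ ($y{\left(A,j \right)} = 3 \cdot \frac{1}{4} = \frac{3}{4}$)
$- 321 y{\left(R,u{\left(-2,-5 \right)} \right)} = \left(-321\right) \frac{3}{4} = - \frac{963}{4}$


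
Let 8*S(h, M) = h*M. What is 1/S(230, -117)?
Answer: -4/13455 ≈ -0.00029729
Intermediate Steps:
S(h, M) = M*h/8 (S(h, M) = (h*M)/8 = (M*h)/8 = M*h/8)
1/S(230, -117) = 1/((1/8)*(-117)*230) = 1/(-13455/4) = -4/13455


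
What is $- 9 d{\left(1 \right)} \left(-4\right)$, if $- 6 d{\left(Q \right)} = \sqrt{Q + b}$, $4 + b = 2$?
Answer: $- 6 i \approx - 6.0 i$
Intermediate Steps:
$b = -2$ ($b = -4 + 2 = -2$)
$d{\left(Q \right)} = - \frac{\sqrt{-2 + Q}}{6}$ ($d{\left(Q \right)} = - \frac{\sqrt{Q - 2}}{6} = - \frac{\sqrt{-2 + Q}}{6}$)
$- 9 d{\left(1 \right)} \left(-4\right) = - 9 \left(- \frac{\sqrt{-2 + 1}}{6}\right) \left(-4\right) = - 9 \left(- \frac{\sqrt{-1}}{6}\right) \left(-4\right) = - 9 \left(- \frac{i}{6}\right) \left(-4\right) = \frac{3 i}{2} \left(-4\right) = - 6 i$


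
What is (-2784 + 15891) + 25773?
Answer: 38880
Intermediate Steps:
(-2784 + 15891) + 25773 = 13107 + 25773 = 38880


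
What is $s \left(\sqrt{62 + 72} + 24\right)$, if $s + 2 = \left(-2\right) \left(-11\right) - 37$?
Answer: $-408 - 17 \sqrt{134} \approx -604.79$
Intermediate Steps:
$s = -17$ ($s = -2 - 15 = -17$)
$s \left(\sqrt{62 + 72} + 24\right) = - 17 \left(\sqrt{62 + 72} + 24\right) = - 17 \left(\sqrt{134} + 24\right) = - 17 \left(24 + \sqrt{134}\right) = -408 - 17 \sqrt{134}$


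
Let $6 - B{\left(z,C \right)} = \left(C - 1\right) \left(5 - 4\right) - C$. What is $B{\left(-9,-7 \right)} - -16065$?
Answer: $16072$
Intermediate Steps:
$B{\left(z,C \right)} = 7$ ($B{\left(z,C \right)} = 6 - \left(\left(C - 1\right) \left(5 - 4\right) - C\right) = 6 - \left(\left(-1 + C\right) 1 - C\right) = 6 - \left(\left(-1 + C\right) - C\right) = 6 - -1 = 6 + 1 = 7$)
$B{\left(-9,-7 \right)} - -16065 = 7 - -16065 = 7 + 16065 = 16072$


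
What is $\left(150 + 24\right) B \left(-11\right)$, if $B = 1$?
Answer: $-1914$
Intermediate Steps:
$\left(150 + 24\right) B \left(-11\right) = \left(150 + 24\right) 1 \left(-11\right) = 174 \left(-11\right) = -1914$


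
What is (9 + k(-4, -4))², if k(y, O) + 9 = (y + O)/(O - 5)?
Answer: 64/81 ≈ 0.79012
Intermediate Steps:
k(y, O) = -9 + (O + y)/(-5 + O) (k(y, O) = -9 + (y + O)/(O - 5) = -9 + (O + y)/(-5 + O))
(9 + k(-4, -4))² = (9 + (45 - 4 - 8*(-4))/(-5 - 4))² = (9 + (45 - 4 + 32)/(-9))² = (9 - ⅑*73)² = (9 - 73/9)² = (8/9)² = 64/81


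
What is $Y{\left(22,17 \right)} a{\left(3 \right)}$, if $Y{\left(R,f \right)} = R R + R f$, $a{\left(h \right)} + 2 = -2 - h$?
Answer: $-6006$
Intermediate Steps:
$a{\left(h \right)} = -4 - h$ ($a{\left(h \right)} = -2 - \left(2 + h\right) = -4 - h$)
$Y{\left(R,f \right)} = R^{2} + R f$
$Y{\left(22,17 \right)} a{\left(3 \right)} = 22 \left(22 + 17\right) \left(-4 - 3\right) = 22 \cdot 39 \left(-4 - 3\right) = 858 \left(-7\right) = -6006$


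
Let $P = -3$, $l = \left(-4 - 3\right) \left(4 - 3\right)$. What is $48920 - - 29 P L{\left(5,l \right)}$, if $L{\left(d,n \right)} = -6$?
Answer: $49442$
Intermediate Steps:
$l = -7$ ($l = \left(-7\right) 1 = -7$)
$48920 - - 29 P L{\left(5,l \right)} = 48920 - \left(-29\right) \left(-3\right) \left(-6\right) = 48920 - 87 \left(-6\right) = 48920 - -522 = 48920 + 522 = 49442$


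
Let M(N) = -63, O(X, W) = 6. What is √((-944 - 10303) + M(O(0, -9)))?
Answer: I*√11310 ≈ 106.35*I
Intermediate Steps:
√((-944 - 10303) + M(O(0, -9))) = √((-944 - 10303) - 63) = √(-11247 - 63) = √(-11310) = I*√11310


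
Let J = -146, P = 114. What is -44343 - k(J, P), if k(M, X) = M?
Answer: -44197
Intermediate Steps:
-44343 - k(J, P) = -44343 - 1*(-146) = -44343 + 146 = -44197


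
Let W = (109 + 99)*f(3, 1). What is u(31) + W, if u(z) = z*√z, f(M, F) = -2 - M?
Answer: -1040 + 31*√31 ≈ -867.40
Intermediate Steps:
u(z) = z^(3/2)
W = -1040 (W = (109 + 99)*(-2 - 1*3) = 208*(-2 - 3) = 208*(-5) = -1040)
u(31) + W = 31^(3/2) - 1040 = 31*√31 - 1040 = -1040 + 31*√31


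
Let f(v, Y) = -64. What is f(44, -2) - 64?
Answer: -128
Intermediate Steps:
f(44, -2) - 64 = -64 - 64 = -128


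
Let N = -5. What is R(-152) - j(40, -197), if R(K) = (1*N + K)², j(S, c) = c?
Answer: 24846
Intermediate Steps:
R(K) = (-5 + K)² (R(K) = (1*(-5) + K)² = (-5 + K)²)
R(-152) - j(40, -197) = (-5 - 152)² - 1*(-197) = (-157)² + 197 = 24649 + 197 = 24846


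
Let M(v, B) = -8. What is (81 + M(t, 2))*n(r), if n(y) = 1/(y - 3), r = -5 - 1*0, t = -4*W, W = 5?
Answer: -73/8 ≈ -9.1250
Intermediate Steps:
t = -20 (t = -4*5 = -20)
r = -5 (r = -5 + 0 = -5)
n(y) = 1/(-3 + y)
(81 + M(t, 2))*n(r) = (81 - 8)/(-3 - 5) = 73/(-8) = 73*(-1/8) = -73/8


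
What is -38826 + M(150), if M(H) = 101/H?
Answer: -5823799/150 ≈ -38825.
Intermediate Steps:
-38826 + M(150) = -38826 + 101/150 = -5823799/150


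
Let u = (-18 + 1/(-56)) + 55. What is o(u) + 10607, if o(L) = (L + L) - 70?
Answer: 297107/28 ≈ 10611.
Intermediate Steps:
u = 2071/56 (u = (-18 - 1/56) + 55 = -1009/56 + 55 = 2071/56 ≈ 36.982)
o(L) = -70 + 2*L (o(L) = 2*L - 70 = -70 + 2*L)
o(u) + 10607 = (-70 + 2*(2071/56)) + 10607 = (-70 + 2071/28) + 10607 = 111/28 + 10607 = 297107/28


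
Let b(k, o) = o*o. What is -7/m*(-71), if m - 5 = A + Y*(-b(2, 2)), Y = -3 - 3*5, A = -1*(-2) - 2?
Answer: 71/11 ≈ 6.4545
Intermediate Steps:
b(k, o) = o²
A = 0 (A = 2 - 2 = 0)
Y = -18 (Y = -3 - 15 = -18)
m = 77 (m = 5 + (0 - (-18)*2²) = 5 + (0 - (-18)*4) = 5 + (0 - 18*(-4)) = 5 + (0 + 72) = 5 + 72 = 77)
-7/m*(-71) = -7/77*(-71) = -7*1/77*(-71) = -1/11*(-71) = 71/11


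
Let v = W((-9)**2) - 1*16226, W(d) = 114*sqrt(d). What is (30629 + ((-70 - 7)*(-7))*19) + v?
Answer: 25670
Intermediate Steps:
v = -15200 (v = 114*sqrt((-9)**2) - 1*16226 = 114*sqrt(81) - 16226 = 114*9 - 16226 = 1026 - 16226 = -15200)
(30629 + ((-70 - 7)*(-7))*19) + v = (30629 + ((-70 - 7)*(-7))*19) - 15200 = (30629 - 77*(-7)*19) - 15200 = (30629 + 539*19) - 15200 = (30629 + 10241) - 15200 = 40870 - 15200 = 25670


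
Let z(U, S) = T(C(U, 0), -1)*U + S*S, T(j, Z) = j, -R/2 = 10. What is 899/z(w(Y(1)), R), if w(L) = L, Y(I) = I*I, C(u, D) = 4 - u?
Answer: 29/13 ≈ 2.2308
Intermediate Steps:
Y(I) = I**2
R = -20 (R = -2*10 = -20)
z(U, S) = S**2 + U*(4 - U) (z(U, S) = (4 - U)*U + S*S = U*(4 - U) + S**2 = S**2 + U*(4 - U))
899/z(w(Y(1)), R) = 899/((-20)**2 - 1*1**2*(-4 + 1**2)) = 899/(400 - 1*1*(-4 + 1)) = 899/(400 - 1*1*(-3)) = 899/(400 + 3) = 899/403 = 899*(1/403) = 29/13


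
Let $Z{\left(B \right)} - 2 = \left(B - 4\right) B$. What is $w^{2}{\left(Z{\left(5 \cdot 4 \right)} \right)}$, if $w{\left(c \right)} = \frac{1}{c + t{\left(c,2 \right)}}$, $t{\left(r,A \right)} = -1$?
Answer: $\frac{1}{103041} \approx 9.7049 \cdot 10^{-6}$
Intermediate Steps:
$Z{\left(B \right)} = 2 + B \left(-4 + B\right)$ ($Z{\left(B \right)} = 2 + \left(B - 4\right) B = 2 + \left(-4 + B\right) B = 2 + B \left(-4 + B\right)$)
$w{\left(c \right)} = \frac{1}{-1 + c}$ ($w{\left(c \right)} = \frac{1}{c - 1} = \frac{1}{-1 + c}$)
$w^{2}{\left(Z{\left(5 \cdot 4 \right)} \right)} = \left(\frac{1}{-1 + \left(2 + \left(5 \cdot 4\right)^{2} - 4 \cdot 5 \cdot 4\right)}\right)^{2} = \left(\frac{1}{-1 + \left(2 + 20^{2} - 80\right)}\right)^{2} = \left(\frac{1}{-1 + \left(2 + 400 - 80\right)}\right)^{2} = \left(\frac{1}{-1 + 322}\right)^{2} = \left(\frac{1}{321}\right)^{2} = \frac{1}{103041}$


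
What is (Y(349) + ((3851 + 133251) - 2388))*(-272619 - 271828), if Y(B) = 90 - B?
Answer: -73203621385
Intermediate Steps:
(Y(349) + ((3851 + 133251) - 2388))*(-272619 - 271828) = ((90 - 1*349) + ((3851 + 133251) - 2388))*(-272619 - 271828) = ((90 - 349) + (137102 - 2388))*(-544447) = (-259 + 134714)*(-544447) = 134455*(-544447) = -73203621385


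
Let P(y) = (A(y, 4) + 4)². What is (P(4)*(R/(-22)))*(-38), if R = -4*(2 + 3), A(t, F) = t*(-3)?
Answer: -24320/11 ≈ -2210.9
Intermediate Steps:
A(t, F) = -3*t
R = -20 (R = -4*5 = -20)
P(y) = (4 - 3*y)² (P(y) = (-3*y + 4)² = (4 - 3*y)²)
(P(4)*(R/(-22)))*(-38) = ((-4 + 3*4)²*(-20/(-22)))*(-38) = ((-4 + 12)²*(-20*(-1/22)))*(-38) = (8²*(10/11))*(-38) = (64*(10/11))*(-38) = (640/11)*(-38) = -24320/11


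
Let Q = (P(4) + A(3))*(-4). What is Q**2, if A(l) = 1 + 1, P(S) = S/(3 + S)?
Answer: 5184/49 ≈ 105.80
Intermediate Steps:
P(S) = S/(3 + S)
A(l) = 2
Q = -72/7 (Q = (4/(3 + 4) + 2)*(-4) = (4/7 + 2)*(-4) = (18/7)*(-4) = -72/7 ≈ -10.286)
Q**2 = (-72/7)**2 = 5184/49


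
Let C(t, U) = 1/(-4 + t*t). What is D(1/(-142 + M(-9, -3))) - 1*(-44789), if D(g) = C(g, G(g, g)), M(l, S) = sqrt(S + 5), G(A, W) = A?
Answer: 291303278920443/6503938577 - 284*sqrt(2)/6503938577 ≈ 44789.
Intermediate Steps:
C(t, U) = 1/(-4 + t**2)
M(l, S) = sqrt(5 + S)
D(g) = 1/(-4 + g**2)
D(1/(-142 + M(-9, -3))) - 1*(-44789) = 1/(-4 + (1/(-142 + sqrt(5 - 3)))**2) - 1*(-44789) = 1/(-4 + (1/(-142 + sqrt(2)))**2) + 44789 = 1/(-4 + (-142 + sqrt(2))**(-2)) + 44789 = 44789 + 1/(-4 + (-142 + sqrt(2))**(-2))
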